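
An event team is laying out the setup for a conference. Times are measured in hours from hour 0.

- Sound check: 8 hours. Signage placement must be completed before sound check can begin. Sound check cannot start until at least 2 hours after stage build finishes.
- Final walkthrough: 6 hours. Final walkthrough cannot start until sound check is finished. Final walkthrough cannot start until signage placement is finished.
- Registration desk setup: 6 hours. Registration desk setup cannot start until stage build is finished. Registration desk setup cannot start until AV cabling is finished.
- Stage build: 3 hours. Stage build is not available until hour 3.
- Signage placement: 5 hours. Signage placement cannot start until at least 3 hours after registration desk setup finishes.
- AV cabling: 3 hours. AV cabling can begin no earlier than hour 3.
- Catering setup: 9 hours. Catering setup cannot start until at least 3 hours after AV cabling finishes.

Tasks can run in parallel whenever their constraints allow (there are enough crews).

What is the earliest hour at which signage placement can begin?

15

After its own release at hour 3, AV cabling can start at hour 3 and finishes at hour 6.
Stage build waits on its own release at hour 3, so it starts at hour 3 and finishes at 3 + 3 = hour 6.
Registration desk setup cannot start until stage build (finishes hour 6); AV cabling (finishes hour 6). The controlling bound is hour 6, so registration desk setup finishes at 6 + 6 = hour 12.
Signage placement waits on registration desk setup (finishes hour 12, plus 3-hour gap → hour 15), so the earliest it can start is hour 15.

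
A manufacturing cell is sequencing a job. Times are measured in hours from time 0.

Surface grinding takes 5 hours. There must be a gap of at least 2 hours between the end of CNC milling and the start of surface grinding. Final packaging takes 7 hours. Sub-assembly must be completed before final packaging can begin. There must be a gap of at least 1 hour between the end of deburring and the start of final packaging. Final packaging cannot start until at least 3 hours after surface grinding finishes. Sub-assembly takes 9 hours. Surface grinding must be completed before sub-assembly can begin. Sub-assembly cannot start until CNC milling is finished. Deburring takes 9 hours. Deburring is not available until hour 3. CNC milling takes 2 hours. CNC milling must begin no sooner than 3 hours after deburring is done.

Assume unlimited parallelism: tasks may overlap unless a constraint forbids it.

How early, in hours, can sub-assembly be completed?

33

Deburring cannot begin until its own release at hour 3. It runs from hour 3 to 3 + 9 = hour 12.
CNC milling waits on deburring (finishes hour 12, plus 3-hour gap → hour 15), so it starts at hour 15 and finishes at 15 + 2 = hour 17.
Surface grinding cannot begin until CNC milling (finishes hour 17, plus 2-hour gap → hour 19). It runs from hour 19 to 19 + 5 = hour 24.
Sub-assembly cannot start until surface grinding (finishes hour 24); CNC milling (finishes hour 17). The controlling bound is hour 24, so sub-assembly finishes at 24 + 9 = hour 33.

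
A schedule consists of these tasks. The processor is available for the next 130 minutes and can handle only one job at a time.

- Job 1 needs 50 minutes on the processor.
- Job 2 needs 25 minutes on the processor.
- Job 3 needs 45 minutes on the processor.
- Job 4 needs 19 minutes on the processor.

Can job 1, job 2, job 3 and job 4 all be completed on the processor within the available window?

No

Running back to back, the jobs need 50 + 25 + 45 + 19 = 139 minutes on the processor.
Since 139 > 130, they cannot all fit.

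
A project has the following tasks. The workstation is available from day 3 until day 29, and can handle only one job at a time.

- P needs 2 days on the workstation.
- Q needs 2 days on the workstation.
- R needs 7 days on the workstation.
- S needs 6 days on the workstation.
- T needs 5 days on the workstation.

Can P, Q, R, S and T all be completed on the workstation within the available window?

Yes

The workstation window is 29 − 3 = 26 days.
Running back to back, the jobs need 2 + 2 + 7 + 6 + 5 = 22 days on the workstation.
Since 22 ≤ 26, they fit within the window.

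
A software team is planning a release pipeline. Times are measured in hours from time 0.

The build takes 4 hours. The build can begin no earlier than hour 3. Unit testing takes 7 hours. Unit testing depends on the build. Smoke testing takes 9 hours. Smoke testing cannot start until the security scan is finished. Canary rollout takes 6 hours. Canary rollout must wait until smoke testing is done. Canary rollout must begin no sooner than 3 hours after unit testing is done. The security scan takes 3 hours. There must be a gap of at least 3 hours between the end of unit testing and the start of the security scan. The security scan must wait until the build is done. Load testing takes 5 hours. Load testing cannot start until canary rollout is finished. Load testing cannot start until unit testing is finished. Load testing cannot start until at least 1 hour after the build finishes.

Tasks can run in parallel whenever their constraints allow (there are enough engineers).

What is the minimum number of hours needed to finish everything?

The build waits on its own release at hour 3, so it starts at hour 3 and finishes at 3 + 4 = hour 7.
After the build (finishes hour 7), unit testing can start at hour 7 and finishes at hour 14.
The security scan has to wait for unit testing (finishes hour 14, plus 3-hour gap → hour 17); the build (finishes hour 7). The latest of these is hour 17, so the security scan runs hour 17 to 17 + 3 = hour 20.
Smoke testing cannot begin until the security scan (finishes hour 20). It runs from hour 20 to 20 + 9 = hour 29.
Canary rollout cannot start until smoke testing (finishes hour 29); unit testing (finishes hour 14, plus 3-hour gap → hour 17). The controlling bound is hour 29, so canary rollout finishes at 29 + 6 = hour 35.
Load testing cannot start until canary rollout (finishes hour 35); unit testing (finishes hour 14); the build (finishes hour 7, plus 1-hour gap → hour 8). The controlling bound is hour 35, so load testing finishes at 35 + 5 = hour 40.
All tasks are finished once the last one completes. Finish times: The build at 7, Unit testing at 14, The security scan at 20, Smoke testing at 29, Canary rollout at 35, Load testing at 40. The latest is hour 40.

40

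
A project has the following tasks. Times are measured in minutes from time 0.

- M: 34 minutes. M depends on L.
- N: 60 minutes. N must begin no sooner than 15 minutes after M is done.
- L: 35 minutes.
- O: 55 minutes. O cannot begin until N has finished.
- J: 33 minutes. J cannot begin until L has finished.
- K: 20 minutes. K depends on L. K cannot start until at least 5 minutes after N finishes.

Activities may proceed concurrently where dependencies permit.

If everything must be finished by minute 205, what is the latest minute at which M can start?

41

Nothing follows K; the deadline of minute 205 is its only limit. It must start by 205 − 20 = minute 185.
To finish by minute 205, O (duration 55) must start no later than minute 150.
N has several dependents: K (must start by minute 185, minus 5-minute gap → minute 180); O (must start by minute 150). The earliest of those limits is minute 150, so N must start by 150 − 60 = minute 90.
M feeds into N (must start by minute 90, minus 15-minute gap → minute 75); so M must finish by minute 75 and therefore start by minute 41.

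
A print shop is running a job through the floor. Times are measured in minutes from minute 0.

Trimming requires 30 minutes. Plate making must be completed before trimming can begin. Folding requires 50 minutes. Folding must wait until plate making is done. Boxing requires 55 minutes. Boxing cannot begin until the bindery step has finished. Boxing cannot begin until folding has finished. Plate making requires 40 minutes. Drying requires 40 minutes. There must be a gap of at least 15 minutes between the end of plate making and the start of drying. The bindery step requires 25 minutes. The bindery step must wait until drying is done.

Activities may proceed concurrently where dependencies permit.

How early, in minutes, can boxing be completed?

175

Plate making can start immediately at minute 0; it finishes at minute 40.
Folding waits on plate making (finishes minute 40), so it starts at minute 40 and finishes at 40 + 50 = minute 90.
Drying cannot begin until plate making (finishes minute 40, plus 15-minute gap → minute 55). It runs from minute 55 to 55 + 40 = minute 95.
The bindery step waits on drying (finishes minute 95), so it starts at minute 95 and finishes at 95 + 25 = minute 120.
Boxing cannot start until the bindery step (finishes minute 120); folding (finishes minute 90). The controlling bound is minute 120, so boxing finishes at 120 + 55 = minute 175.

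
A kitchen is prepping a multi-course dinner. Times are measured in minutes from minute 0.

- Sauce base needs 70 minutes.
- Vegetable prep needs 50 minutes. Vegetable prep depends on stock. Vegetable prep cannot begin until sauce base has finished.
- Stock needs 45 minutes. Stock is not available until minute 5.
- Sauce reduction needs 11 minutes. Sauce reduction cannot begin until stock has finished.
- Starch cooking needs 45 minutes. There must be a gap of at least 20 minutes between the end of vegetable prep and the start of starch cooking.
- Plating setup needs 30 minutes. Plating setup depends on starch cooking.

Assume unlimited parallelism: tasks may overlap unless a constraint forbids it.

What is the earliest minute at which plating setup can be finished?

215

Nothing blocks sauce base, so it runs from minute 0 to minute 70.
After its own release at minute 5, stock can start at minute 5 and finishes at minute 50.
Vegetable prep needs all of stock (finishes minute 50); sauce base (finishes minute 70). That puts its earliest start at minute 70; it finishes at 70 + 50 = minute 120.
Starch cooking cannot begin until vegetable prep (finishes minute 120, plus 20-minute gap → minute 140). It runs from minute 140 to 140 + 45 = minute 185.
After starch cooking (finishes minute 185), plating setup can start at minute 185 and finishes at minute 215.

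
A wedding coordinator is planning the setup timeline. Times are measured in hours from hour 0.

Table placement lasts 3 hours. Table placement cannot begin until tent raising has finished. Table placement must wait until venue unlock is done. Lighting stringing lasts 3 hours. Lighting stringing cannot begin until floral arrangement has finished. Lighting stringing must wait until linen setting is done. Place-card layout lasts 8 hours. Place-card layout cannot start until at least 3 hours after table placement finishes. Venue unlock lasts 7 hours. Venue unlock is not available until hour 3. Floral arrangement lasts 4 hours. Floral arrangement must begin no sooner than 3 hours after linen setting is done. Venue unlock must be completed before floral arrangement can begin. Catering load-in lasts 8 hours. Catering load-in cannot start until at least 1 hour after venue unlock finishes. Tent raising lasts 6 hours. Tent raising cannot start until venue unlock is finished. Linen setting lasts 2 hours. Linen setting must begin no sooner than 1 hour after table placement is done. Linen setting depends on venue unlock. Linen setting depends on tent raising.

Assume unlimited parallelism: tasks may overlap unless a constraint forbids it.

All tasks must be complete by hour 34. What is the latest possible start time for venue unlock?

5

Lighting stringing must finish by hour 34; it takes 3 hours, so it must start by 34 − 3 = hour 31.
Floral arrangement feeds into lighting stringing (must start by hour 31); so floral arrangement must finish by hour 31 and therefore start by hour 27.
Linen setting has several dependents: floral arrangement (must start by hour 27, minus 3-hour gap → hour 24); lighting stringing (must start by hour 31). The earliest of those limits is hour 24, so linen setting must start by 24 − 2 = hour 22.
Place-card layout must finish by hour 34; it takes 8 hours, so it must start by 34 − 8 = hour 26.
Table placement feeds linen setting (must start by hour 22, minus 1-hour gap → hour 21); place-card layout (must start by hour 26, minus 3-hour gap → hour 23). Taking the minimum, table placement must finish by hour 21 and start by 21 − 3 = hour 18.
Tent raising feeds table placement (must start by hour 18); linen setting (must start by hour 22). Taking the minimum, tent raising must finish by hour 18 and start by 18 − 6 = hour 12.
Nothing follows catering load-in; the deadline of hour 34 is its only limit. It must start by 34 − 8 = hour 26.
Venue unlock feeds tent raising (must start by hour 12); table placement (must start by hour 18); linen setting (must start by hour 22); floral arrangement (must start by hour 27); catering load-in (must start by hour 26, minus 1-hour gap → hour 25). Taking the minimum, venue unlock must finish by hour 12 and start by 12 − 7 = hour 5.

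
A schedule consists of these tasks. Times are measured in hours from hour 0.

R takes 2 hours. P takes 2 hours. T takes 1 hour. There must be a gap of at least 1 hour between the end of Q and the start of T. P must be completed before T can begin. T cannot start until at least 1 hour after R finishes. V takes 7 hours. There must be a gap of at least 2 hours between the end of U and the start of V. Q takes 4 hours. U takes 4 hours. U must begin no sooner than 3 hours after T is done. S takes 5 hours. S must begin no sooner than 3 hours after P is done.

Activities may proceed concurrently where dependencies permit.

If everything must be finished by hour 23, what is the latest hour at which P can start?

S must finish by hour 23; it takes 5 hours, so it must start by 23 − 5 = hour 18.
V has no dependents, so it just needs to finish by hour 23. Starting by 23 − 7 = hour 16 achieves that.
U feeds into V (must start by hour 16, minus 2-hour gap → hour 14); so U must finish by hour 14 and therefore start by hour 10.
Since U (must start by hour 10, minus 3-hour gap → hour 7) depends on it, T must finish by hour 7. Backing off its 1-hour duration gives a latest start of hour 6.
For P: S (must start by hour 18, minus 3-hour gap → hour 15); T (must start by hour 6). The most restrictive is hour 6; with a 2-hour duration, P must start by hour 4.

4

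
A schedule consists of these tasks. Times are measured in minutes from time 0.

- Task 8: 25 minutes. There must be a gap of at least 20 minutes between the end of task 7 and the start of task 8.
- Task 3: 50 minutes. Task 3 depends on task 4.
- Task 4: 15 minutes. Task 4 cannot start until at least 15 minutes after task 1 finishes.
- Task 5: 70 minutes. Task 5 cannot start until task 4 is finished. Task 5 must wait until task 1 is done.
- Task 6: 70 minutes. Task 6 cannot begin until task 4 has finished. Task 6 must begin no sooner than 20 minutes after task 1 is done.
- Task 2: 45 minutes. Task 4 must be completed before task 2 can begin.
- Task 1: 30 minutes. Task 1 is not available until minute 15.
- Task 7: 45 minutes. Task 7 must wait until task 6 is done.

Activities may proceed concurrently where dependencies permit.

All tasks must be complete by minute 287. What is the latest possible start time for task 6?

127

Nothing follows task 8; the deadline of minute 287 is its only limit. It must start by 287 − 25 = minute 262.
Task 7 feeds into task 8 (must start by minute 262, minus 20-minute gap → minute 242); so task 7 must finish by minute 242 and therefore start by minute 197.
Task 6 must finish before task 7 (must start by minute 197). With a 70-minute duration, task 6 must start by 197 − 70 = minute 127.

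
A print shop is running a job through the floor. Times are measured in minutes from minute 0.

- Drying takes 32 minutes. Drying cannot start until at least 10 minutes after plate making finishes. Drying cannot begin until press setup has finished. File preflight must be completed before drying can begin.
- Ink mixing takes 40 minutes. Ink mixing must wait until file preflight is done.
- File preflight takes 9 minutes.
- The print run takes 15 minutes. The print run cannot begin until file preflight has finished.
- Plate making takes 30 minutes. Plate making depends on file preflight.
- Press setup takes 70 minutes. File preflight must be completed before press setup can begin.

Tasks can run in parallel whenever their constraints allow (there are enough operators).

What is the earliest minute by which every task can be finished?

111

Nothing blocks file preflight, so it runs from minute 0 to minute 9.
The print run waits on file preflight (finishes minute 9), so it starts at minute 9 and finishes at 9 + 15 = minute 24.
Press setup waits on file preflight (finishes minute 9), so it starts at minute 9 and finishes at 9 + 70 = minute 79.
Ink mixing cannot begin until file preflight (finishes minute 9). It runs from minute 9 to 9 + 40 = minute 49.
Plate making cannot begin until file preflight (finishes minute 9). It runs from minute 9 to 9 + 30 = minute 39.
Drying has to wait for plate making (finishes minute 39, plus 10-minute gap → minute 49); press setup (finishes minute 79); file preflight (finishes minute 9). The latest of these is minute 79, so drying runs minute 79 to 79 + 32 = minute 111.
All tasks are finished once the last one completes. Finish times: File preflight at 9, Plate making at 39, Ink mixing at 49, Press setup at 79, The print run at 24, Drying at 111. The latest is minute 111.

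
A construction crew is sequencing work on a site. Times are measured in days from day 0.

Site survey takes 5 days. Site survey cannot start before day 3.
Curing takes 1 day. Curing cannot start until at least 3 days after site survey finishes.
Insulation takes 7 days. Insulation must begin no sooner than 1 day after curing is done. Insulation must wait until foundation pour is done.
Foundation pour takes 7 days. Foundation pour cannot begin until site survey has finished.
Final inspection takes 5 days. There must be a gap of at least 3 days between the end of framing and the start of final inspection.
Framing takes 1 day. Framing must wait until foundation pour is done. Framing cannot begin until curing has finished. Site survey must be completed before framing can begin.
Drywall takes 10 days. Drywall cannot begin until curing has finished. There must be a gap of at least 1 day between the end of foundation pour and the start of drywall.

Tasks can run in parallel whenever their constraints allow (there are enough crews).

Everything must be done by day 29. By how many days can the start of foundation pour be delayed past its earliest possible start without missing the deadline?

3

Site survey waits on its own release at day 3, so it starts at day 3 and finishes at 3 + 5 = day 8.
Foundation pour waits on site survey (finishes day 8), so it starts at day 8 and finishes at 8 + 7 = day 15.

Working backward from the deadline:
To finish by day 29, final inspection (duration 5) must start no later than day 24.
Framing has to be done before final inspection (must start by day 24, minus 3-day gap → day 21). That means finishing by day 21, i.e. starting by 21 − 1 = day 20.
To finish by day 29, insulation (duration 7) must start no later than day 22.
Drywall must finish by day 29; it takes 10 days, so it must start by 29 − 10 = day 19.
Foundation pour feeds framing (must start by day 20); insulation (must start by day 22); drywall (must start by day 19, minus 1-day gap → day 18). Taking the minimum, foundation pour must finish by day 18 and start by 18 − 7 = day 11.
So foundation pour can start as early as day 8 and as late as day 11, giving 11 − 8 = 3 days of slack.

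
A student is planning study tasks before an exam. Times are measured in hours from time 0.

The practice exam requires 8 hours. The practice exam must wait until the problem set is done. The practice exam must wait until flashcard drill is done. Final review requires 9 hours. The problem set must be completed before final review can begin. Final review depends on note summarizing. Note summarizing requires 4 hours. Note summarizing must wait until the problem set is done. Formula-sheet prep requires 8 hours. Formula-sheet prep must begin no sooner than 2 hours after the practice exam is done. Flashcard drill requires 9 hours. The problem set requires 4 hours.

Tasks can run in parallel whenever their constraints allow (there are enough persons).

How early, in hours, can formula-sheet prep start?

Nothing blocks flashcard drill, so it runs from hour 0 to hour 9.
The problem set can start immediately at hour 0; it finishes at hour 4.
The practice exam cannot start until the problem set (finishes hour 4); flashcard drill (finishes hour 9). The controlling bound is hour 9, so the practice exam finishes at 9 + 8 = hour 17.
Formula-sheet prep waits on the practice exam (finishes hour 17, plus 2-hour gap → hour 19), so the earliest it can start is hour 19.

19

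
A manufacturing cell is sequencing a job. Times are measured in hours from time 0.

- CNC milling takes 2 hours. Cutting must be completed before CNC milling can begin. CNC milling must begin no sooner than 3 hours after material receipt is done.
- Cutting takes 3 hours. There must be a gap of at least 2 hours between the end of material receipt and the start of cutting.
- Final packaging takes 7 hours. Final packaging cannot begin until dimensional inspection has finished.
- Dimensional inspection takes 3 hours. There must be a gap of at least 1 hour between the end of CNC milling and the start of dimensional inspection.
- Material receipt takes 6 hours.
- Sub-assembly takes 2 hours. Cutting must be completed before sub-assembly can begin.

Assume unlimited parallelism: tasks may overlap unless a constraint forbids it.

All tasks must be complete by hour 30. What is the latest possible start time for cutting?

14

Final packaging has no dependents, so it just needs to finish by hour 30. Starting by 30 − 7 = hour 23 achieves that.
Since final packaging (must start by hour 23) depends on it, dimensional inspection must finish by hour 23. Backing off its 3-hour duration gives a latest start of hour 20.
Since dimensional inspection (must start by hour 20, minus 1-hour gap → hour 19) depends on it, CNC milling must finish by hour 19. Backing off its 2-hour duration gives a latest start of hour 17.
To finish by hour 30, sub-assembly (duration 2) must start no later than hour 28.
Cutting feeds CNC milling (must start by hour 17); sub-assembly (must start by hour 28). Taking the minimum, cutting must finish by hour 17 and start by 17 − 3 = hour 14.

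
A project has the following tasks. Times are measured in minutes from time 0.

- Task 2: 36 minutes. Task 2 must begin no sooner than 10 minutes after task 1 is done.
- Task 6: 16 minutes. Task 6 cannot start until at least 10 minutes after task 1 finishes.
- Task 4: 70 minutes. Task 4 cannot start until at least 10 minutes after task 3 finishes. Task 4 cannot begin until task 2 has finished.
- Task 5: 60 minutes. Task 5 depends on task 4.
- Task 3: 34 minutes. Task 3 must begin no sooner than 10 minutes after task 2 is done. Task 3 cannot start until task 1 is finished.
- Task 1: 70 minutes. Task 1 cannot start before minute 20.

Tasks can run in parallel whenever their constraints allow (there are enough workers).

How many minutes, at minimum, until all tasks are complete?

320

After its own release at minute 20, task 1 can start at minute 20 and finishes at minute 90.
Task 6 cannot begin until task 1 (finishes minute 90, plus 10-minute gap → minute 100). It runs from minute 100 to 100 + 16 = minute 116.
After task 1 (finishes minute 90, plus 10-minute gap → minute 100), task 2 can start at minute 100 and finishes at minute 136.
Task 3 has to wait for task 2 (finishes minute 136, plus 10-minute gap → minute 146); task 1 (finishes minute 90). The latest of these is minute 146, so task 3 runs minute 146 to 146 + 34 = minute 180.
Task 4 has to wait for task 3 (finishes minute 180, plus 10-minute gap → minute 190); task 2 (finishes minute 136). The latest of these is minute 190, so task 4 runs minute 190 to 190 + 70 = minute 260.
Task 5 cannot begin until task 4 (finishes minute 260). It runs from minute 260 to 260 + 60 = minute 320.
All tasks are finished once the last one completes. Finish times: Task 1 at 90, Task 2 at 136, Task 3 at 180, Task 4 at 260, Task 5 at 320, Task 6 at 116. The latest is minute 320.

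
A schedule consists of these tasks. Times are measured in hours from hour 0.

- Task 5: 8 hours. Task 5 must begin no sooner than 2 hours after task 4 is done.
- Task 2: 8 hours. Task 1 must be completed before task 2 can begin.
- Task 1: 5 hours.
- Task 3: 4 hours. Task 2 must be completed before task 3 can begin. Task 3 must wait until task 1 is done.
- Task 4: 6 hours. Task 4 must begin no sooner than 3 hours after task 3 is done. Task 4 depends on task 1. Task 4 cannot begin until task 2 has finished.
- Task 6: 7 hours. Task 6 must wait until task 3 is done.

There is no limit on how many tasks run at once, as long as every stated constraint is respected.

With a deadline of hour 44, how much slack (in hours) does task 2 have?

Nothing blocks task 1, so it runs from hour 0 to hour 5.
Task 2 waits on task 1 (finishes hour 5), so it starts at hour 5 and finishes at 5 + 8 = hour 13.

Working backward from the deadline:
Task 5 must finish by hour 44; it takes 8 hours, so it must start by 44 − 8 = hour 36.
Task 4 must finish before task 5 (must start by hour 36, minus 2-hour gap → hour 34). With a 6-hour duration, task 4 must start by 34 − 6 = hour 28.
To finish by hour 44, task 6 (duration 7) must start no later than hour 37.
For task 3: task 4 (must start by hour 28, minus 3-hour gap → hour 25); task 6 (must start by hour 37). The most restrictive is hour 25; with a 4-hour duration, task 3 must start by hour 21.
Task 2 has several dependents: task 3 (must start by hour 21); task 4 (must start by hour 28). The earliest of those limits is hour 21, so task 2 must start by 21 − 8 = hour 13.
So task 2 can start as early as hour 5 and as late as hour 13, giving 13 − 5 = 8 hours of slack.

8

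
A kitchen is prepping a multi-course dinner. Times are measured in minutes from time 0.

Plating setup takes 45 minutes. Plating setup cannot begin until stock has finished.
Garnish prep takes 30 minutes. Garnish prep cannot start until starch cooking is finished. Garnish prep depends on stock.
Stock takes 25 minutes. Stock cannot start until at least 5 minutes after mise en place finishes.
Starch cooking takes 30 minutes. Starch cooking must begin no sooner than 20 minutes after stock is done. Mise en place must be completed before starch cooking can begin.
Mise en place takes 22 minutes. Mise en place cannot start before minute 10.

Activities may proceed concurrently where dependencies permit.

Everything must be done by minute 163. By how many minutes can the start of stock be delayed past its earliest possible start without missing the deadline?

After its own release at minute 10, mise en place can start at minute 10 and finishes at minute 32.
After mise en place (finishes minute 32, plus 5-minute gap → minute 37), stock can start at minute 37 and finishes at minute 62.

Working backward from the deadline:
Nothing follows garnish prep; the deadline of minute 163 is its only limit. It must start by 163 − 30 = minute 133.
Starch cooking feeds into garnish prep (must start by minute 133); so starch cooking must finish by minute 133 and therefore start by minute 103.
Nothing follows plating setup; the deadline of minute 163 is its only limit. It must start by 163 − 45 = minute 118.
Stock must finish in time for starch cooking (must start by minute 103, minus 20-minute gap → minute 83); plating setup (must start by minute 118); garnish prep (must start by minute 133). The tightest is minute 83, so stock must start by 83 − 25 = minute 58.
So stock can start as early as minute 37 and as late as minute 58, giving 58 − 37 = 21 minutes of slack.

21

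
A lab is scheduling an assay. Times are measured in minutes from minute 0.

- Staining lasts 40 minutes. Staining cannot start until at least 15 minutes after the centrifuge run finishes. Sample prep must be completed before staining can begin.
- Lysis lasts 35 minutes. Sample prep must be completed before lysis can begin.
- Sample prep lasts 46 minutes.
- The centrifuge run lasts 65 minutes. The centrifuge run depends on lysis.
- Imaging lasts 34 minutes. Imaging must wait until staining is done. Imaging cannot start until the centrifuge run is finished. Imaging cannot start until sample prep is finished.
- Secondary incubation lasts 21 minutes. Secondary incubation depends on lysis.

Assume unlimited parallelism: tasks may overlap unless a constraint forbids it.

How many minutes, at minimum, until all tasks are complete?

235

Sample prep can start immediately at minute 0; it finishes at minute 46.
After sample prep (finishes minute 46), lysis can start at minute 46 and finishes at minute 81.
Secondary incubation waits on lysis (finishes minute 81), so it starts at minute 81 and finishes at 81 + 21 = minute 102.
After lysis (finishes minute 81), the centrifuge run can start at minute 81 and finishes at minute 146.
For staining: the centrifuge run (finishes minute 146, plus 15-minute gap → minute 161); sample prep (finishes minute 46). Taking the maximum gives a start of minute 161, and it finishes at 161 + 40 = minute 201.
Imaging has to wait for staining (finishes minute 201); the centrifuge run (finishes minute 146); sample prep (finishes minute 46). The latest of these is minute 201, so imaging runs minute 201 to 201 + 34 = minute 235.
All tasks are finished once the last one completes. Finish times: Sample prep at 46, Lysis at 81, The centrifuge run at 146, Staining at 201, Secondary incubation at 102, Imaging at 235. The latest is minute 235.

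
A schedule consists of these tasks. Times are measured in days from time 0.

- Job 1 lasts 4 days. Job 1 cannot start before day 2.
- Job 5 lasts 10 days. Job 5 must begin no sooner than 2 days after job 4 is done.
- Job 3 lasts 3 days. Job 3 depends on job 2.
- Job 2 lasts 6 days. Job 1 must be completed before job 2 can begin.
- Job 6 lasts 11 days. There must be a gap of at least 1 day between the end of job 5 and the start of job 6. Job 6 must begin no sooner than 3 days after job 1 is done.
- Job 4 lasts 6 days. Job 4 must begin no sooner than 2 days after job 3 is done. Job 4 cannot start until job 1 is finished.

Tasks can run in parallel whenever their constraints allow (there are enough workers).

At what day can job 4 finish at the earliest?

Job 1 cannot begin until its own release at day 2. It runs from day 2 to 2 + 4 = day 6.
Job 2 cannot begin until job 1 (finishes day 6). It runs from day 6 to 6 + 6 = day 12.
Job 3 cannot begin until job 2 (finishes day 12). It runs from day 12 to 12 + 3 = day 15.
Job 4 has to wait for job 3 (finishes day 15, plus 2-day gap → day 17); job 1 (finishes day 6). The latest of these is day 17, so job 4 runs day 17 to 17 + 6 = day 23.

23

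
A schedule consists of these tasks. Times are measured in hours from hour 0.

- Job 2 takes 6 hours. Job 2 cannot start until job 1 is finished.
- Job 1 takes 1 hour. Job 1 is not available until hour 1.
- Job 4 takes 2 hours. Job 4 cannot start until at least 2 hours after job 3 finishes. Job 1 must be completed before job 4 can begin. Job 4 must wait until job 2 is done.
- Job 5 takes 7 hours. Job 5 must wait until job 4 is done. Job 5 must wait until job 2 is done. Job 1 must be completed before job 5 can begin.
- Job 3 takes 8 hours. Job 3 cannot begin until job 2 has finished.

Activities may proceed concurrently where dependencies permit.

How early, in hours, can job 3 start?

Job 1 cannot begin until its own release at hour 1. It runs from hour 1 to 1 + 1 = hour 2.
Job 2 waits on job 1 (finishes hour 2), so it starts at hour 2 and finishes at 2 + 6 = hour 8.
Job 3 waits on job 2 (finishes hour 8), so the earliest it can start is hour 8.

8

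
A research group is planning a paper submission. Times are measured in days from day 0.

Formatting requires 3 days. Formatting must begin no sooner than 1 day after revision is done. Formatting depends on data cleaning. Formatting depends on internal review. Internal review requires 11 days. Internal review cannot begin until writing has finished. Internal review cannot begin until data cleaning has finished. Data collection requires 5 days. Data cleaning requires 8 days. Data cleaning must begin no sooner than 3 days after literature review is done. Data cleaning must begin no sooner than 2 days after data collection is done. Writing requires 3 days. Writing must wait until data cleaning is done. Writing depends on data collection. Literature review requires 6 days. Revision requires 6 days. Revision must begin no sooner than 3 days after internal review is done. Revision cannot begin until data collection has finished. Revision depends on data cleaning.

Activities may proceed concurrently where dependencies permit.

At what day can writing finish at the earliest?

20

Data collection has no prerequisites, so it starts at day 0 and finishes at day 5.
Literature review has no prerequisites, so it starts at day 0 and finishes at day 6.
Data cleaning has to wait for literature review (finishes day 6, plus 3-day gap → day 9); data collection (finishes day 5, plus 2-day gap → day 7). The latest of these is day 9, so data cleaning runs day 9 to 9 + 8 = day 17.
Writing needs all of data cleaning (finishes day 17); data collection (finishes day 5). That puts its earliest start at day 17; it finishes at 17 + 3 = day 20.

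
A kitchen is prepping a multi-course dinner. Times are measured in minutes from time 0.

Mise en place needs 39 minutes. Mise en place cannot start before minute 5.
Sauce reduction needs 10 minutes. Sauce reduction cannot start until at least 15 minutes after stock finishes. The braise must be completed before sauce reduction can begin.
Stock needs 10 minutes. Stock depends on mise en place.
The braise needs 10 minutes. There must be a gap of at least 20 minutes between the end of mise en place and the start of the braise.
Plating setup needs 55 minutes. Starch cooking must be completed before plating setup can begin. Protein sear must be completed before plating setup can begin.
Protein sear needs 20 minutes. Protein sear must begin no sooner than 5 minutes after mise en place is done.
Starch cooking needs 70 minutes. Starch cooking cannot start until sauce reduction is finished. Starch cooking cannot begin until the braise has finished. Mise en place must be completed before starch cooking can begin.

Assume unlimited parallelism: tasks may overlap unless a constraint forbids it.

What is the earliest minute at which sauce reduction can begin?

74

Mise en place waits on its own release at minute 5, so it starts at minute 5 and finishes at 5 + 39 = minute 44.
The braise waits on mise en place (finishes minute 44, plus 20-minute gap → minute 64), so it starts at minute 64 and finishes at 64 + 10 = minute 74.
Stock waits on mise en place (finishes minute 44), so it starts at minute 44 and finishes at 44 + 10 = minute 54.
Sauce reduction waits on stock (finishes minute 54, plus 15-minute gap → minute 69); the braise (finishes minute 74). The latest of these is minute 74, which is the earliest sauce reduction can start.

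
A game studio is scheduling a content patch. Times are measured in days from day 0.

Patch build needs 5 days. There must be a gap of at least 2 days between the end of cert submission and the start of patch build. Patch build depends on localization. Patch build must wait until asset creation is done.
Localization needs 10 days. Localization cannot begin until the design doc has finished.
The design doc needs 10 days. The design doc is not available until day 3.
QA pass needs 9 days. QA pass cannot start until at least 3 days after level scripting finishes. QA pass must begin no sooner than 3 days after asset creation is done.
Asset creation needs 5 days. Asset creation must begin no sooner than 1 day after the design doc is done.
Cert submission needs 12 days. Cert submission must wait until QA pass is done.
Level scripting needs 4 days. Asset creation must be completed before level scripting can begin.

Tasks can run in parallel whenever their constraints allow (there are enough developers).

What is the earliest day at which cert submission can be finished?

After its own release at day 3, the design doc can start at day 3 and finishes at day 13.
Asset creation cannot begin until the design doc (finishes day 13, plus 1-day gap → day 14). It runs from day 14 to 14 + 5 = day 19.
Level scripting cannot begin until asset creation (finishes day 19). It runs from day 19 to 19 + 4 = day 23.
QA pass has to wait for level scripting (finishes day 23, plus 3-day gap → day 26); asset creation (finishes day 19, plus 3-day gap → day 22). The latest of these is day 26, so QA pass runs day 26 to 26 + 9 = day 35.
Cert submission waits on QA pass (finishes day 35), so it starts at day 35 and finishes at 35 + 12 = day 47.

47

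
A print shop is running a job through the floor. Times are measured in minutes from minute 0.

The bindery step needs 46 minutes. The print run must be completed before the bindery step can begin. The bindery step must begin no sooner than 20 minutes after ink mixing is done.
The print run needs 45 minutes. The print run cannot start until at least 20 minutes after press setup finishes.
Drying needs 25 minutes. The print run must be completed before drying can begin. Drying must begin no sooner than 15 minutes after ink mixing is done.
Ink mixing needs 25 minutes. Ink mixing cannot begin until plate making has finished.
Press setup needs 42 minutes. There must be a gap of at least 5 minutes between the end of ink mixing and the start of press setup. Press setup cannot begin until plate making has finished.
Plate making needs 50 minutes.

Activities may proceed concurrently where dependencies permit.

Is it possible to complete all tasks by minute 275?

Yes

Plate making has no prerequisites, so it starts at minute 0 and finishes at minute 50.
Ink mixing waits on plate making (finishes minute 50), so it starts at minute 50 and finishes at 50 + 25 = minute 75.
Press setup has to wait for ink mixing (finishes minute 75, plus 5-minute gap → minute 80); plate making (finishes minute 50). The latest of these is minute 80, so press setup runs minute 80 to 80 + 42 = minute 122.
After press setup (finishes minute 122, plus 20-minute gap → minute 142), the print run can start at minute 142 and finishes at minute 187.
The bindery step needs all of the print run (finishes minute 187); ink mixing (finishes minute 75, plus 20-minute gap → minute 95). That puts its earliest start at minute 187; it finishes at 187 + 46 = minute 233.
Drying has to wait for the print run (finishes minute 187); ink mixing (finishes minute 75, plus 15-minute gap → minute 90). The latest of these is minute 187, so drying runs minute 187 to 187 + 25 = minute 212.
Every task is finished by minute 233, which is no later than the deadline of 275, so the schedule is feasible.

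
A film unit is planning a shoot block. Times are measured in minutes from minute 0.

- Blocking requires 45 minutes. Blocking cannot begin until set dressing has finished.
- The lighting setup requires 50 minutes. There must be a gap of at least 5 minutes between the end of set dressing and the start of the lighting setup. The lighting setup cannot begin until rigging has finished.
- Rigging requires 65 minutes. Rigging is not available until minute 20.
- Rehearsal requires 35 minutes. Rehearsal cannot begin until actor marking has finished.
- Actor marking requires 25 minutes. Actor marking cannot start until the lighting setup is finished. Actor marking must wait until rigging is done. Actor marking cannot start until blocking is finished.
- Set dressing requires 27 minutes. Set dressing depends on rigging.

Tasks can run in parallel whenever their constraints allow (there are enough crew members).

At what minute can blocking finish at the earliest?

157

Rigging cannot begin until its own release at minute 20. It runs from minute 20 to 20 + 65 = minute 85.
After rigging (finishes minute 85), set dressing can start at minute 85 and finishes at minute 112.
Blocking cannot begin until set dressing (finishes minute 112). It runs from minute 112 to 112 + 45 = minute 157.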